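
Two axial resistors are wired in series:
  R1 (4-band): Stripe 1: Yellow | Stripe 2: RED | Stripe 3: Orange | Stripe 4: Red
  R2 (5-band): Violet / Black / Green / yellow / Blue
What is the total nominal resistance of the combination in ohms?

R1: yellow, red → 42; orange ×10^3 → 42000 Ω.
R2: violet, black, green → 705; yellow ×10^4 → 7050000 Ω.
Series: 42000 + 7050000 = 7092000 Ω.

7092000 Ω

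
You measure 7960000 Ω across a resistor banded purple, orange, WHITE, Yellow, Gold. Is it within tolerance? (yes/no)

Violet → 7 (first significant figure)
Orange → 3 (second significant figure)
White → 9 (third significant figure)
Yellow → ×10^4 multiplier
Gold → ±5% tolerance
739 × 10000 = 7390000 Ω
Allowed range: 7020500 Ω to 7759500 Ω.
7960000 Ω lies outside that range.

no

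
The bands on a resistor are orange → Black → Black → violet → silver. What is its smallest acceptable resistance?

Orange → 3 (first significant figure)
Black → 0 (second significant figure)
Black → 0 (third significant figure)
Violet → ×10^7 multiplier
Silver → ±10% tolerance
300 × 10000000 = 3000000000 Ω
Smallest = 3000000000 × (1 − 10/100) = 2700000000 Ω.

2700000000 Ω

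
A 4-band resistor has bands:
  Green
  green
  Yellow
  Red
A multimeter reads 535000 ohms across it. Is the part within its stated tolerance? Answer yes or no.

no

Green → 5 (first significant figure)
Green → 5 (second significant figure)
Yellow → ×10^4 multiplier
Red → ±2% tolerance
55 × 10000 = 550000 Ω
Allowed range: 539000 Ω to 561000 Ω.
535000 ohms lies outside that range.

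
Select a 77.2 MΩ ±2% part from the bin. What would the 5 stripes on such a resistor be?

violet, violet, red, green, red

77200000 Ω = 772 × 10^5.
7 → violet
7 → violet
2 → red
Multiplier 10^5 → green.
±2% tolerance → red.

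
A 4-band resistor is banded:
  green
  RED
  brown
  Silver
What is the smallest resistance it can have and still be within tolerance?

Green → 5 (first significant figure)
Red → 2 (second significant figure)
Brown → ×10 multiplier
Silver → ±10% tolerance
52 × 10 = 520 Ω
Smallest = 520 × (1 − 10/100) = 468 Ω.

468 Ω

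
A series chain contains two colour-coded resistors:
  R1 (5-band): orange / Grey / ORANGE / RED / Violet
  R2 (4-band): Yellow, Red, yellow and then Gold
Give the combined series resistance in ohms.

R1: orange, grey, orange → 383; red ×10^2 → 38300 Ω.
R2: yellow, red → 42; yellow ×10^4 → 420000 Ω.
Series: 38300 + 420000 = 458300 Ω.

458300 Ω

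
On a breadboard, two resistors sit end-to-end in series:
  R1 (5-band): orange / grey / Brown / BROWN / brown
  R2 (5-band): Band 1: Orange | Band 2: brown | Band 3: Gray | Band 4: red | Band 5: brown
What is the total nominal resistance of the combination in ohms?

R1: orange, grey, brown → 381; brown ×10 → 3810 Ω.
R2: orange, brown, grey → 318; red ×10^2 → 31800 Ω.
Series: 3810 + 31800 = 35610 Ω.

35610 Ω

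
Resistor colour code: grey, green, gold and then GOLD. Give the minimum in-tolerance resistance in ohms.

Grey → 8 (first significant figure)
Green → 5 (second significant figure)
Gold → ×0.1 multiplier
Gold → ±5% tolerance
85 × 0.1 = 8.5 Ω
Minimum = 8.5 × (1 − 5/100) = 8.075 Ω.

8.075 Ω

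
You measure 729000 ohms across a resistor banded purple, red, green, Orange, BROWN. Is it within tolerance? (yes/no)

yes

Violet → 7 (first significant figure)
Red → 2 (second significant figure)
Green → 5 (third significant figure)
Orange → ×10^3 multiplier
Brown → ±1% tolerance
725 × 1000 = 725000 Ω
Allowed range: 717750 Ω to 732250 Ω.
729000 ohms lies inside that range.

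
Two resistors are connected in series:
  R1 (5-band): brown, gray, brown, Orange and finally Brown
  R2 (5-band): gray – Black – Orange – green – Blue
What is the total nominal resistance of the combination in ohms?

R1: brown, grey, brown → 181; orange ×10^3 → 181000 Ω.
R2: grey, black, orange → 803; green ×10^5 → 80300000 Ω.
Series: 181000 + 80300000 = 80481000 Ω.

80481000 Ω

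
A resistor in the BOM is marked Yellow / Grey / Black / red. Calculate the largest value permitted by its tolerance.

Yellow → 4 (first significant figure)
Grey → 8 (second significant figure)
Black → ×1 multiplier
Red → ±2% tolerance
48 × 1 = 48 Ω
Largest = 48 × (1 + 2/100) = 48.96 Ω.

48.96 Ω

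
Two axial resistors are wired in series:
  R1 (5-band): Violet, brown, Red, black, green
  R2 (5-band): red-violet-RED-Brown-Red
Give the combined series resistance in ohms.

3432 Ω

R1: violet, brown, red → 712; black ×1 → 712 Ω.
R2: red, violet, red → 272; brown ×10 → 2720 Ω.
Series: 712 + 2720 = 3432 Ω.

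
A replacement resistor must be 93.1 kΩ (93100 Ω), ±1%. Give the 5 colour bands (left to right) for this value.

white, orange, brown, red, brown

93100 Ω = 931 × 10^2.
9 → white
3 → orange
1 → brown
Multiplier 10^2 → red.
±1% tolerance → brown.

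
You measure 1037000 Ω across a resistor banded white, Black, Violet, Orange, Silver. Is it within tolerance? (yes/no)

no

White → 9 (first significant figure)
Black → 0 (second significant figure)
Violet → 7 (third significant figure)
Orange → ×10^3 multiplier
Silver → ±10% tolerance
907 × 1000 = 907000 Ω
Allowed range: 816300 Ω to 997700 Ω.
1037000 Ω lies outside that range.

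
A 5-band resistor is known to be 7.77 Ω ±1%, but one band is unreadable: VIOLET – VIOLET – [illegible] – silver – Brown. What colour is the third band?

7.77 Ω = 777 × 10^-2.
The third band gives digit 7 of the significand, and 7 is violet.

violet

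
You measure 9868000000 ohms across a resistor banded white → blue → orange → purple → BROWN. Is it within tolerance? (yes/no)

no

White → 9 (first significant figure)
Blue → 6 (second significant figure)
Orange → 3 (third significant figure)
Violet → ×10^7 multiplier
Brown → ±1% tolerance
963 × 10000000 = 9630000000 Ω
Allowed range: 9533700000 Ω to 9726300000 Ω.
9868000000 ohms lies outside that range.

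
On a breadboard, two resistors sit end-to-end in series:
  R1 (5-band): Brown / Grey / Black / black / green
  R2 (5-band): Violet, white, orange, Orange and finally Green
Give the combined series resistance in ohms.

R1: brown, grey, black → 180; black ×1 → 180 Ω.
R2: violet, white, orange → 793; orange ×10^3 → 793000 Ω.
Series: 180 + 793000 = 793180 Ω.

793180 Ω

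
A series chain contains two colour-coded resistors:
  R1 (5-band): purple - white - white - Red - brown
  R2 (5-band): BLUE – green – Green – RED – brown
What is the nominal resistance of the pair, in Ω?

145400 Ω

R1: violet, white, white → 799; red ×10^2 → 79900 Ω.
R2: blue, green, green → 655; red ×10^2 → 65500 Ω.
Series: 79900 + 65500 = 145400 Ω.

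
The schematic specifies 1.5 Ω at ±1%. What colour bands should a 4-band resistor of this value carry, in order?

1.5 Ω = 15 × 10^-1.
1 → brown
5 → green
Multiplier 10^-1 → gold.
±1% tolerance → brown.

brown, green, gold, brown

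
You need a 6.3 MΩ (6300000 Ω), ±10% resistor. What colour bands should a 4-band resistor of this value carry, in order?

6300000 Ω = 63 × 10^5.
6 → blue
3 → orange
Multiplier 10^5 → green.
±10% tolerance → silver.

blue, orange, green, silver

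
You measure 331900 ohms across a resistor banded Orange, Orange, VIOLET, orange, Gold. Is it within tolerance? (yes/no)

Orange → 3 (first significant figure)
Orange → 3 (second significant figure)
Violet → 7 (third significant figure)
Orange → ×10^3 multiplier
Gold → ±5% tolerance
337 × 1000 = 337000 Ω
Allowed range: 320150 Ω to 353850 Ω.
331900 ohms lies inside that range.

yes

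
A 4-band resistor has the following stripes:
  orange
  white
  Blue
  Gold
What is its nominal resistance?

Orange → 3 (first significant figure)
White → 9 (second significant figure)
Blue → ×10^6 multiplier
39 × 1000000 = 39000000 Ω

39000000 Ω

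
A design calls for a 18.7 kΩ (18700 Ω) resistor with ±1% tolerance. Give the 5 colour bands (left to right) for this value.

18700 Ω = 187 × 10^2.
1 → brown
8 → grey
7 → violet
Multiplier 10^2 → red.
±1% tolerance → brown.

brown, grey, violet, red, brown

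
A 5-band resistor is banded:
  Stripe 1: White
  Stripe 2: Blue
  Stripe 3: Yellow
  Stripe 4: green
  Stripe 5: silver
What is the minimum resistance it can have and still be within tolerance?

White → 9 (first significant figure)
Blue → 6 (second significant figure)
Yellow → 4 (third significant figure)
Green → ×10^5 multiplier
Silver → ±10% tolerance
964 × 100000 = 96400000 Ω
Minimum = 96400000 × (1 − 10/100) = 86760000 Ω.

86760000 Ω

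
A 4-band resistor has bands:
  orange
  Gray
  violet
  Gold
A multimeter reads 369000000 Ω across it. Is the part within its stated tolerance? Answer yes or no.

Orange → 3 (first significant figure)
Grey → 8 (second significant figure)
Violet → ×10^7 multiplier
Gold → ±5% tolerance
38 × 10000000 = 380000000 Ω
Allowed range: 361000000 Ω to 399000000 Ω.
369000000 Ω lies inside that range.

yes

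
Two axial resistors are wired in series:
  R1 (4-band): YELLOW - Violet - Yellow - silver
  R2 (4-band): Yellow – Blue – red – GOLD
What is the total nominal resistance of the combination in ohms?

474600 Ω

R1: yellow, violet → 47; yellow ×10^4 → 470000 Ω.
R2: yellow, blue → 46; red ×10^2 → 4600 Ω.
Series: 470000 + 4600 = 474600 Ω.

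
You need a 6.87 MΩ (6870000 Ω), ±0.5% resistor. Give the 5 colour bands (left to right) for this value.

6870000 Ω = 687 × 10^4.
6 → blue
8 → grey
7 → violet
Multiplier 10^4 → yellow.
±0.5% tolerance → green.

blue, grey, violet, yellow, green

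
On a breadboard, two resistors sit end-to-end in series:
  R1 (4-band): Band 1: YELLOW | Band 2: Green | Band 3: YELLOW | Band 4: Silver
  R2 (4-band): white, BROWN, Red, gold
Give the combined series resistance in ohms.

R1: yellow, green → 45; yellow ×10^4 → 450000 Ω.
R2: white, brown → 91; red ×10^2 → 9100 Ω.
Series: 450000 + 9100 = 459100 Ω.

459100 Ω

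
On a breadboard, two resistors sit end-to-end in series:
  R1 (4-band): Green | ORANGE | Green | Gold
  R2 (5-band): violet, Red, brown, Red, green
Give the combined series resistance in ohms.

5372100 Ω

R1: green, orange → 53; green ×10^5 → 5300000 Ω.
R2: violet, red, brown → 721; red ×10^2 → 72100 Ω.
Series: 5300000 + 72100 = 5372100 Ω.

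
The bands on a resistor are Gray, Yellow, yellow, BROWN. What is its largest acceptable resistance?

Grey → 8 (first significant figure)
Yellow → 4 (second significant figure)
Yellow → ×10^4 multiplier
Brown → ±1% tolerance
84 × 10000 = 840000 Ω
Largest = 840000 × (1 + 1/100) = 848400 Ω.

848400 Ω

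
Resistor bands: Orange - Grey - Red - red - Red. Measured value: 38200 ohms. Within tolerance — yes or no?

yes

Orange → 3 (first significant figure)
Grey → 8 (second significant figure)
Red → 2 (third significant figure)
Red → ×10^2 multiplier
Red → ±2% tolerance
382 × 100 = 38200 Ω
Allowed range: 37436 Ω to 38964 Ω.
38200 ohms lies inside that range.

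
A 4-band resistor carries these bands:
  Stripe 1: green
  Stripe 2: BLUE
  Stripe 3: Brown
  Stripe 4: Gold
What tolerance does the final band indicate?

±5%

The last band, gold, is the tolerance band.
Gold corresponds to ±5%.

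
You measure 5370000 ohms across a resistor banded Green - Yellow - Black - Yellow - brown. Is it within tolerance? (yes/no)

yes

Green → 5 (first significant figure)
Yellow → 4 (second significant figure)
Black → 0 (third significant figure)
Yellow → ×10^4 multiplier
Brown → ±1% tolerance
540 × 10000 = 5400000 Ω
Allowed range: 5346000 Ω to 5454000 Ω.
5370000 ohms lies inside that range.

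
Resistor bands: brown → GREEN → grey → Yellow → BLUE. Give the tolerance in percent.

±0.25%

The last band, blue, is the tolerance band.
Blue corresponds to ±0.25%.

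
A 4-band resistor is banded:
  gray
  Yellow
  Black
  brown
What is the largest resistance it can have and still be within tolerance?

Grey → 8 (first significant figure)
Yellow → 4 (second significant figure)
Black → ×1 multiplier
Brown → ±1% tolerance
84 × 1 = 84 Ω
Largest = 84 × (1 + 1/100) = 84.84 Ω.

84.84 Ω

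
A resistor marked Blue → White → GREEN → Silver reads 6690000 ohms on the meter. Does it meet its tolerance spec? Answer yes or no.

Blue → 6 (first significant figure)
White → 9 (second significant figure)
Green → ×10^5 multiplier
Silver → ±10% tolerance
69 × 100000 = 6900000 Ω
Allowed range: 6210000 Ω to 7590000 Ω.
6690000 ohms lies inside that range.

yes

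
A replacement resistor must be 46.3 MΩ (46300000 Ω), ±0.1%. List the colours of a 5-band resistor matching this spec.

46300000 Ω = 463 × 10^5.
4 → yellow
6 → blue
3 → orange
Multiplier 10^5 → green.
±0.1% tolerance → violet.

yellow, blue, orange, green, violet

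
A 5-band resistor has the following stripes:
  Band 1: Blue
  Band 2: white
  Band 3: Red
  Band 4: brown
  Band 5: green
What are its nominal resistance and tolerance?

6920 Ω ±0.5%

Blue → 6 (first significant figure)
White → 9 (second significant figure)
Red → 2 (third significant figure)
Brown → ×10 multiplier
Green → ±0.5% tolerance
692 × 10 = 6920 Ω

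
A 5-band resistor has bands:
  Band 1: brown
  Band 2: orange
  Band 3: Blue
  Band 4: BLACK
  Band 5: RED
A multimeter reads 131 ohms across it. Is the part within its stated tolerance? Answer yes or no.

Brown → 1 (first significant figure)
Orange → 3 (second significant figure)
Blue → 6 (third significant figure)
Black → ×1 multiplier
Red → ±2% tolerance
136 × 1 = 136 Ω
Allowed range: 133.28 Ω to 138.72 Ω.
131 ohms lies outside that range.

no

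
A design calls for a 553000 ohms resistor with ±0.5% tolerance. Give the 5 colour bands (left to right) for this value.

553000 Ω = 553 × 10^3.
5 → green
5 → green
3 → orange
Multiplier 10^3 → orange.
±0.5% tolerance → green.

green, green, orange, orange, green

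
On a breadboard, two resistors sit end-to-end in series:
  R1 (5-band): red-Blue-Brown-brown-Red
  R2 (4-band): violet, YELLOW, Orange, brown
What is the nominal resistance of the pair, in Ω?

R1: red, blue, brown → 261; brown ×10 → 2610 Ω.
R2: violet, yellow → 74; orange ×10^3 → 74000 Ω.
Series: 2610 + 74000 = 76610 Ω.

76610 Ω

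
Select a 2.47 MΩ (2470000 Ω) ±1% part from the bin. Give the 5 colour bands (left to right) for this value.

2470000 Ω = 247 × 10^4.
2 → red
4 → yellow
7 → violet
Multiplier 10^4 → yellow.
±1% tolerance → brown.

red, yellow, violet, yellow, brown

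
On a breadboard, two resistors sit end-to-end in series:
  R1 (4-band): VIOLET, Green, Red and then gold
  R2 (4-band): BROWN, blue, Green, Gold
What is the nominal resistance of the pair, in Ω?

1607500 Ω

R1: violet, green → 75; red ×10^2 → 7500 Ω.
R2: brown, blue → 16; green ×10^5 → 1600000 Ω.
Series: 7500 + 1600000 = 1607500 Ω.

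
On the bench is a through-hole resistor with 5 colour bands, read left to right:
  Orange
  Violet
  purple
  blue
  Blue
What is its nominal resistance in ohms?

377000000 Ω

Orange → 3 (first significant figure)
Violet → 7 (second significant figure)
Violet → 7 (third significant figure)
Blue → ×10^6 multiplier
377 × 1000000 = 377000000 Ω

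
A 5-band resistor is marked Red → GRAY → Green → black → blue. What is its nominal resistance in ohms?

285 Ω

Red → 2 (first significant figure)
Grey → 8 (second significant figure)
Green → 5 (third significant figure)
Black → ×1 multiplier
285 × 1 = 285 Ω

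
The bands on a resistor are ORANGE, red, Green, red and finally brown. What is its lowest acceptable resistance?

32175 Ω

Orange → 3 (first significant figure)
Red → 2 (second significant figure)
Green → 5 (third significant figure)
Red → ×10^2 multiplier
Brown → ±1% tolerance
325 × 100 = 32500 Ω
Lowest = 32500 × (1 − 1/100) = 32175 Ω.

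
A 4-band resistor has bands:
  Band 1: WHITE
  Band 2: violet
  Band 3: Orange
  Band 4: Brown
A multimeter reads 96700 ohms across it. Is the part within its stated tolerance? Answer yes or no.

yes

White → 9 (first significant figure)
Violet → 7 (second significant figure)
Orange → ×10^3 multiplier
Brown → ±1% tolerance
97 × 1000 = 97000 Ω
Allowed range: 96030 Ω to 97970 Ω.
96700 ohms lies inside that range.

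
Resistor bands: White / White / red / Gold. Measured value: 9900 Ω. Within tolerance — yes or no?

yes

White → 9 (first significant figure)
White → 9 (second significant figure)
Red → ×10^2 multiplier
Gold → ±5% tolerance
99 × 100 = 9900 Ω
Allowed range: 9405 Ω to 10395 Ω.
9900 Ω lies inside that range.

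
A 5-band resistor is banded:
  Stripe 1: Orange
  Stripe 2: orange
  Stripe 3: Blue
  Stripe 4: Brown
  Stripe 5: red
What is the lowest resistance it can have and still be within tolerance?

Orange → 3 (first significant figure)
Orange → 3 (second significant figure)
Blue → 6 (third significant figure)
Brown → ×10 multiplier
Red → ±2% tolerance
336 × 10 = 3360 Ω
Lowest = 3360 × (1 − 2/100) = 3292.8 Ω.

3292.8 Ω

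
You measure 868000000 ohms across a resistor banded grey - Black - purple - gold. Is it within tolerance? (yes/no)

no

Grey → 8 (first significant figure)
Black → 0 (second significant figure)
Violet → ×10^7 multiplier
Gold → ±5% tolerance
80 × 10000000 = 800000000 Ω
Allowed range: 760000000 Ω to 840000000 Ω.
868000000 ohms lies outside that range.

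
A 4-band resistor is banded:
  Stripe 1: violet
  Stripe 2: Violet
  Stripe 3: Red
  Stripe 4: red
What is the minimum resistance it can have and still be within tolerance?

7546 Ω

Violet → 7 (first significant figure)
Violet → 7 (second significant figure)
Red → ×10^2 multiplier
Red → ±2% tolerance
77 × 100 = 7700 Ω
Minimum = 7700 × (1 − 2/100) = 7546 Ω.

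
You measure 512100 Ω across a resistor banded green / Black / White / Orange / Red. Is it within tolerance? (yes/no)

Green → 5 (first significant figure)
Black → 0 (second significant figure)
White → 9 (third significant figure)
Orange → ×10^3 multiplier
Red → ±2% tolerance
509 × 1000 = 509000 Ω
Allowed range: 498820 Ω to 519180 Ω.
512100 Ω lies inside that range.

yes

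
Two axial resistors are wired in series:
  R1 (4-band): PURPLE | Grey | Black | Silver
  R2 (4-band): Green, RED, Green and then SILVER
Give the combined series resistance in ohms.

R1: violet, grey → 78; black ×1 → 78 Ω.
R2: green, red → 52; green ×10^5 → 5200000 Ω.
Series: 78 + 5200000 = 5200078 Ω.

5200078 Ω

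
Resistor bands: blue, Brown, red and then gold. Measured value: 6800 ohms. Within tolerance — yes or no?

Blue → 6 (first significant figure)
Brown → 1 (second significant figure)
Red → ×10^2 multiplier
Gold → ±5% tolerance
61 × 100 = 6100 Ω
Allowed range: 5795 Ω to 6405 Ω.
6800 ohms lies outside that range.

no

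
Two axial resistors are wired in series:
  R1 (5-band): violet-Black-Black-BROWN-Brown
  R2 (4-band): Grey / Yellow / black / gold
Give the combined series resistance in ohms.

7084 Ω

R1: violet, black, black → 700; brown ×10 → 7000 Ω.
R2: grey, yellow → 84; black ×1 → 84 Ω.
Series: 7000 + 84 = 7084 Ω.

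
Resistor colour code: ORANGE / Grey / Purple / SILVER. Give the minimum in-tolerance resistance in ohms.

342000000 Ω

Orange → 3 (first significant figure)
Grey → 8 (second significant figure)
Violet → ×10^7 multiplier
Silver → ±10% tolerance
38 × 10000000 = 380000000 Ω
Minimum = 380000000 × (1 − 10/100) = 342000000 Ω.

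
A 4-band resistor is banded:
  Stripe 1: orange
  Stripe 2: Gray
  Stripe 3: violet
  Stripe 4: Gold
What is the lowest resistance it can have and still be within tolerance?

361000000 Ω

Orange → 3 (first significant figure)
Grey → 8 (second significant figure)
Violet → ×10^7 multiplier
Gold → ±5% tolerance
38 × 10000000 = 380000000 Ω
Lowest = 380000000 × (1 − 5/100) = 361000000 Ω.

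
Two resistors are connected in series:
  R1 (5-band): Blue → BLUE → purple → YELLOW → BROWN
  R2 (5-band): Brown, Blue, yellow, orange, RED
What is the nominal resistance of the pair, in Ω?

6834000 Ω

R1: blue, blue, violet → 667; yellow ×10^4 → 6670000 Ω.
R2: brown, blue, yellow → 164; orange ×10^3 → 164000 Ω.
Series: 6670000 + 164000 = 6834000 Ω.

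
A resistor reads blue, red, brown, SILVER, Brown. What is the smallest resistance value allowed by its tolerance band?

Blue → 6 (first significant figure)
Red → 2 (second significant figure)
Brown → 1 (third significant figure)
Silver → ×0.01 multiplier
Brown → ±1% tolerance
621 × 0.01 = 6.21 Ω
Smallest = 6.21 × (1 − 1/100) = 6.1479 Ω.

6.1479 Ω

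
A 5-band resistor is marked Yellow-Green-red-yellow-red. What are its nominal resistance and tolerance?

4520000 Ω ±2%

Yellow → 4 (first significant figure)
Green → 5 (second significant figure)
Red → 2 (third significant figure)
Yellow → ×10^4 multiplier
Red → ±2% tolerance
452 × 10000 = 4520000 Ω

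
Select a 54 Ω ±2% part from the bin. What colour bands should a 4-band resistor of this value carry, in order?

54 Ω = 54 × 10^0.
5 → green
4 → yellow
Multiplier 10^0 → black.
±2% tolerance → red.

green, yellow, black, red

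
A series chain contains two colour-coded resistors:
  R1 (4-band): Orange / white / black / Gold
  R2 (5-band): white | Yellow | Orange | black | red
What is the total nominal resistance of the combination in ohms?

982 Ω

R1: orange, white → 39; black ×1 → 39 Ω.
R2: white, yellow, orange → 943; black ×1 → 943 Ω.
Series: 39 + 943 = 982 Ω.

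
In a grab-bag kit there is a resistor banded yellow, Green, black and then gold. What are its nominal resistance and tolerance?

Yellow → 4 (first significant figure)
Green → 5 (second significant figure)
Black → ×1 multiplier
Gold → ±5% tolerance
45 × 1 = 45 Ω

45 Ω ±5%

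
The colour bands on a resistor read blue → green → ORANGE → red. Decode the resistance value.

65000 Ω

Blue → 6 (first significant figure)
Green → 5 (second significant figure)
Orange → ×10^3 multiplier
65 × 1000 = 65000 Ω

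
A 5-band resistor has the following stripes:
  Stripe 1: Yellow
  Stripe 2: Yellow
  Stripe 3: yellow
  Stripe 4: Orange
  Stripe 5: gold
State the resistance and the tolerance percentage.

444000 Ω ±5%

Yellow → 4 (first significant figure)
Yellow → 4 (second significant figure)
Yellow → 4 (third significant figure)
Orange → ×10^3 multiplier
Gold → ±5% tolerance
444 × 1000 = 444000 Ω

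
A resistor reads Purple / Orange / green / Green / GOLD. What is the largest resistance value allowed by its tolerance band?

Violet → 7 (first significant figure)
Orange → 3 (second significant figure)
Green → 5 (third significant figure)
Green → ×10^5 multiplier
Gold → ±5% tolerance
735 × 100000 = 73500000 Ω
Largest = 73500000 × (1 + 5/100) = 77175000 Ω.

77175000 Ω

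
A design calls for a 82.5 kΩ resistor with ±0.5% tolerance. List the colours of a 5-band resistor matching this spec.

82500 Ω = 825 × 10^2.
8 → grey
2 → red
5 → green
Multiplier 10^2 → red.
±0.5% tolerance → green.

grey, red, green, red, green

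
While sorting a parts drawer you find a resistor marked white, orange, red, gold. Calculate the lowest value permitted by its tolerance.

White → 9 (first significant figure)
Orange → 3 (second significant figure)
Red → ×10^2 multiplier
Gold → ±5% tolerance
93 × 100 = 9300 Ω
Lowest = 9300 × (1 − 5/100) = 8835 Ω.

8835 Ω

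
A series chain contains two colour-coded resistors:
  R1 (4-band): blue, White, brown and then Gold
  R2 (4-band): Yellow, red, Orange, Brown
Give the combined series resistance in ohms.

R1: blue, white → 69; brown ×10 → 690 Ω.
R2: yellow, red → 42; orange ×10^3 → 42000 Ω.
Series: 690 + 42000 = 42690 Ω.

42690 Ω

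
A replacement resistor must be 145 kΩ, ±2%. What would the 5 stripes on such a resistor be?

145000 Ω = 145 × 10^3.
1 → brown
4 → yellow
5 → green
Multiplier 10^3 → orange.
±2% tolerance → red.

brown, yellow, green, orange, red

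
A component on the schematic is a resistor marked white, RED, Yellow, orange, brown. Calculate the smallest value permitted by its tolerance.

White → 9 (first significant figure)
Red → 2 (second significant figure)
Yellow → 4 (third significant figure)
Orange → ×10^3 multiplier
Brown → ±1% tolerance
924 × 1000 = 924000 Ω
Smallest = 924000 × (1 − 1/100) = 914760 Ω.

914760 Ω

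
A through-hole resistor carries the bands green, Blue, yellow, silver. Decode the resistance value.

560000 Ω

Green → 5 (first significant figure)
Blue → 6 (second significant figure)
Yellow → ×10^4 multiplier
56 × 10000 = 560000 Ω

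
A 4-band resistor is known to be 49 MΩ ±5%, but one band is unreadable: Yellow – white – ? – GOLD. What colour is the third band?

blue

49000000 Ω = 49 × 10^6.
The third band is the multiplier, 10^6, which is blue.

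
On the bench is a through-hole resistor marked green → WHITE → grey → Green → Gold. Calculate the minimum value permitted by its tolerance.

56810000 Ω

Green → 5 (first significant figure)
White → 9 (second significant figure)
Grey → 8 (third significant figure)
Green → ×10^5 multiplier
Gold → ±5% tolerance
598 × 100000 = 59800000 Ω
Minimum = 59800000 × (1 − 5/100) = 56810000 Ω.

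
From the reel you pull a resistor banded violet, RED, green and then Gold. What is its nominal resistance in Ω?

Violet → 7 (first significant figure)
Red → 2 (second significant figure)
Green → ×10^5 multiplier
72 × 100000 = 7200000 Ω

7200000 Ω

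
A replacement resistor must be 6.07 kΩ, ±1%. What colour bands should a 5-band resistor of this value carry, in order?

blue, black, violet, brown, brown

6070 Ω = 607 × 10^1.
6 → blue
0 → black
7 → violet
Multiplier 10^1 → brown.
±1% tolerance → brown.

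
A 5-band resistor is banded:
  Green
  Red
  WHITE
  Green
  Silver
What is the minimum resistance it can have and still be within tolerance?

47610000 Ω

Green → 5 (first significant figure)
Red → 2 (second significant figure)
White → 9 (third significant figure)
Green → ×10^5 multiplier
Silver → ±10% tolerance
529 × 100000 = 52900000 Ω
Minimum = 52900000 × (1 − 10/100) = 47610000 Ω.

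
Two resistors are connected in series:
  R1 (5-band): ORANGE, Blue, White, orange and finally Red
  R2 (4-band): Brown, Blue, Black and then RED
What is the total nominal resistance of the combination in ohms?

369016 Ω

R1: orange, blue, white → 369; orange ×10^3 → 369000 Ω.
R2: brown, blue → 16; black ×1 → 16 Ω.
Series: 369000 + 16 = 369016 Ω.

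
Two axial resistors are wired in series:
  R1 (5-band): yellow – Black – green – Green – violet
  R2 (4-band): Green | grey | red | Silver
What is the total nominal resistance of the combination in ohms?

40505800 Ω

R1: yellow, black, green → 405; green ×10^5 → 40500000 Ω.
R2: green, grey → 58; red ×10^2 → 5800 Ω.
Series: 40500000 + 5800 = 40505800 Ω.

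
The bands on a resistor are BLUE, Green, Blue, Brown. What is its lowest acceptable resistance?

64350000 Ω

Blue → 6 (first significant figure)
Green → 5 (second significant figure)
Blue → ×10^6 multiplier
Brown → ±1% tolerance
65 × 1000000 = 65000000 Ω
Lowest = 65000000 × (1 − 1/100) = 64350000 Ω.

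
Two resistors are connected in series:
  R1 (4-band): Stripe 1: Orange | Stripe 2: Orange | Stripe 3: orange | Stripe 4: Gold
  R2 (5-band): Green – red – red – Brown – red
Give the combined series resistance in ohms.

38220 Ω

R1: orange, orange → 33; orange ×10^3 → 33000 Ω.
R2: green, red, red → 522; brown ×10 → 5220 Ω.
Series: 33000 + 5220 = 38220 Ω.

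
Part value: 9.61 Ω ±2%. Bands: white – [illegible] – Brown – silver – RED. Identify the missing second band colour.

blue

9.61 Ω = 961 × 10^-2.
The second band gives digit 6 of the significand, and 6 is blue.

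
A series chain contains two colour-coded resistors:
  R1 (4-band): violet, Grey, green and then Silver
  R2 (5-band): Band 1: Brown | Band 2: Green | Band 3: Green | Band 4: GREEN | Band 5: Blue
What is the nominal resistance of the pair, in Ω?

23300000 Ω

R1: violet, grey → 78; green ×10^5 → 7800000 Ω.
R2: brown, green, green → 155; green ×10^5 → 15500000 Ω.
Series: 7800000 + 15500000 = 23300000 Ω.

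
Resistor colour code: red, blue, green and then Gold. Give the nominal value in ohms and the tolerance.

2600000 Ω ±5%

Red → 2 (first significant figure)
Blue → 6 (second significant figure)
Green → ×10^5 multiplier
Gold → ±5% tolerance
26 × 100000 = 2600000 Ω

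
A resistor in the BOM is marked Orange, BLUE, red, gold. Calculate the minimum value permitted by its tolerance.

3420 Ω

Orange → 3 (first significant figure)
Blue → 6 (second significant figure)
Red → ×10^2 multiplier
Gold → ±5% tolerance
36 × 100 = 3600 Ω
Minimum = 3600 × (1 − 5/100) = 3420 Ω.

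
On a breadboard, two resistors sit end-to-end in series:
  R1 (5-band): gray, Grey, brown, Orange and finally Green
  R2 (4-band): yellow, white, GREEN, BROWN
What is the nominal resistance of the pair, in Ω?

R1: grey, grey, brown → 881; orange ×10^3 → 881000 Ω.
R2: yellow, white → 49; green ×10^5 → 4900000 Ω.
Series: 881000 + 4900000 = 5781000 Ω.

5781000 Ω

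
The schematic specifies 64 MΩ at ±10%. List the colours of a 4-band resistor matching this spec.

64000000 Ω = 64 × 10^6.
6 → blue
4 → yellow
Multiplier 10^6 → blue.
±10% tolerance → silver.

blue, yellow, blue, silver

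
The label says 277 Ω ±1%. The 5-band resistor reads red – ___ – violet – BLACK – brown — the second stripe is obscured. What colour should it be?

277 Ω = 277 × 10^0.
The second band gives digit 7 of the significand, and 7 is violet.

violet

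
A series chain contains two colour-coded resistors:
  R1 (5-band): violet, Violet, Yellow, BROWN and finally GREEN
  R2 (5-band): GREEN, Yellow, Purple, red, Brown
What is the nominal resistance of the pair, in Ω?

62440 Ω

R1: violet, violet, yellow → 774; brown ×10 → 7740 Ω.
R2: green, yellow, violet → 547; red ×10^2 → 54700 Ω.
Series: 7740 + 54700 = 62440 Ω.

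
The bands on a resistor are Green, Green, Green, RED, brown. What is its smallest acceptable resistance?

Green → 5 (first significant figure)
Green → 5 (second significant figure)
Green → 5 (third significant figure)
Red → ×10^2 multiplier
Brown → ±1% tolerance
555 × 100 = 55500 Ω
Smallest = 55500 × (1 − 1/100) = 54945 Ω.

54945 Ω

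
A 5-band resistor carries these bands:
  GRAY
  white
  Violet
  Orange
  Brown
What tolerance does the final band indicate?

The last band, brown, is the tolerance band.
Brown corresponds to ±1%.

±1%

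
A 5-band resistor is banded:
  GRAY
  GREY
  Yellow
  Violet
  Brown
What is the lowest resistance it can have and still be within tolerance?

8751600000 Ω

Grey → 8 (first significant figure)
Grey → 8 (second significant figure)
Yellow → 4 (third significant figure)
Violet → ×10^7 multiplier
Brown → ±1% tolerance
884 × 10000000 = 8840000000 Ω
Lowest = 8840000000 × (1 − 1/100) = 8751600000 Ω.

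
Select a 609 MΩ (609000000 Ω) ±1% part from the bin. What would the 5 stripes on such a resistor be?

609000000 Ω = 609 × 10^6.
6 → blue
0 → black
9 → white
Multiplier 10^6 → blue.
±1% tolerance → brown.

blue, black, white, blue, brown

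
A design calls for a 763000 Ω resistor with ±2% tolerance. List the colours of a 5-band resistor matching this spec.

763000 Ω = 763 × 10^3.
7 → violet
6 → blue
3 → orange
Multiplier 10^3 → orange.
±2% tolerance → red.

violet, blue, orange, orange, red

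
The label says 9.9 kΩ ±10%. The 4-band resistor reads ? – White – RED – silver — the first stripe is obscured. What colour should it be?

9900 Ω = 99 × 10^2.
The first band gives digit 9 of the significand, and 9 is white.

white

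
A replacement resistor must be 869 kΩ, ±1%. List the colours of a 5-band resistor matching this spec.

869000 Ω = 869 × 10^3.
8 → grey
6 → blue
9 → white
Multiplier 10^3 → orange.
±1% tolerance → brown.

grey, blue, white, orange, brown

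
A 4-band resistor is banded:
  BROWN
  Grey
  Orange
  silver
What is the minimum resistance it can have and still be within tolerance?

Brown → 1 (first significant figure)
Grey → 8 (second significant figure)
Orange → ×10^3 multiplier
Silver → ±10% tolerance
18 × 1000 = 18000 Ω
Minimum = 18000 × (1 − 10/100) = 16200 Ω.

16200 Ω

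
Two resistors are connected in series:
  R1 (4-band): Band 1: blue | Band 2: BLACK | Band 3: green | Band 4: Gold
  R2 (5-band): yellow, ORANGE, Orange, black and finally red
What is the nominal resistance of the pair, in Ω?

R1: blue, black → 60; green ×10^5 → 6000000 Ω.
R2: yellow, orange, orange → 433; black ×1 → 433 Ω.
Series: 6000000 + 433 = 6000433 Ω.

6000433 Ω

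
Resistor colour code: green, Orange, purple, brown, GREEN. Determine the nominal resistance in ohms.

5370 Ω

Green → 5 (first significant figure)
Orange → 3 (second significant figure)
Violet → 7 (third significant figure)
Brown → ×10 multiplier
537 × 10 = 5370 Ω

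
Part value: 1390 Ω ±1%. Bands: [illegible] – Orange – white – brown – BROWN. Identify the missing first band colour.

brown

1390 Ω = 139 × 10^1.
The first band gives digit 1 of the significand, and 1 is brown.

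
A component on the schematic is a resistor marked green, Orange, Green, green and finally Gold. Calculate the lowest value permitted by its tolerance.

50825000 Ω

Green → 5 (first significant figure)
Orange → 3 (second significant figure)
Green → 5 (third significant figure)
Green → ×10^5 multiplier
Gold → ±5% tolerance
535 × 100000 = 53500000 Ω
Lowest = 53500000 × (1 − 5/100) = 50825000 Ω.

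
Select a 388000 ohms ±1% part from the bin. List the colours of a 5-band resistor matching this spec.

388000 Ω = 388 × 10^3.
3 → orange
8 → grey
8 → grey
Multiplier 10^3 → orange.
±1% tolerance → brown.

orange, grey, grey, orange, brown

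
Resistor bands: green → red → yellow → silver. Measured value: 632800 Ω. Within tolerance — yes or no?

Green → 5 (first significant figure)
Red → 2 (second significant figure)
Yellow → ×10^4 multiplier
Silver → ±10% tolerance
52 × 10000 = 520000 Ω
Allowed range: 468000 Ω to 572000 Ω.
632800 Ω lies outside that range.

no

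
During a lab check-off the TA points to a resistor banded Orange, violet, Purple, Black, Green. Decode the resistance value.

Orange → 3 (first significant figure)
Violet → 7 (second significant figure)
Violet → 7 (third significant figure)
Black → ×1 multiplier
377 × 1 = 377 Ω

377 Ω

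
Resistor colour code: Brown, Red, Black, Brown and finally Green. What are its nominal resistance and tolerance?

Brown → 1 (first significant figure)
Red → 2 (second significant figure)
Black → 0 (third significant figure)
Brown → ×10 multiplier
Green → ±0.5% tolerance
120 × 10 = 1200 Ω

1200 Ω ±0.5%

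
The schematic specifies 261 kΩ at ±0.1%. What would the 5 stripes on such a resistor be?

261000 Ω = 261 × 10^3.
2 → red
6 → blue
1 → brown
Multiplier 10^3 → orange.
±0.1% tolerance → violet.

red, blue, brown, orange, violet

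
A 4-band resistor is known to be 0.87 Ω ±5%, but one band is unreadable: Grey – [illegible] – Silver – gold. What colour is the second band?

0.87 Ω = 87 × 10^-2.
The second band gives digit 7 of the significand, and 7 is violet.

violet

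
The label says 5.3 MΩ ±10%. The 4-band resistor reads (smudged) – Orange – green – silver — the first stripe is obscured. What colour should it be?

5300000 Ω = 53 × 10^5.
The first band gives digit 5 of the significand, and 5 is green.

green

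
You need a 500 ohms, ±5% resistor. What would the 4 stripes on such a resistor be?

green, black, brown, gold

500 Ω = 50 × 10^1.
5 → green
0 → black
Multiplier 10^1 → brown.
±5% tolerance → gold.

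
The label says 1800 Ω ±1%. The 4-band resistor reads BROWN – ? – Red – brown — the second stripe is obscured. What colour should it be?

grey

1800 Ω = 18 × 10^2.
The second band gives digit 8 of the significand, and 8 is grey.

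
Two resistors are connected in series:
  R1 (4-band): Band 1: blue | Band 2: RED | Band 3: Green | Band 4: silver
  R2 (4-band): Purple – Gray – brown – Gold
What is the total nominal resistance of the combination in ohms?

R1: blue, red → 62; green ×10^5 → 6200000 Ω.
R2: violet, grey → 78; brown ×10 → 780 Ω.
Series: 6200000 + 780 = 6200780 Ω.

6200780 Ω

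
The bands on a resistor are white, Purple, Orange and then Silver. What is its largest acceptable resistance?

106700 Ω

White → 9 (first significant figure)
Violet → 7 (second significant figure)
Orange → ×10^3 multiplier
Silver → ±10% tolerance
97 × 1000 = 97000 Ω
Largest = 97000 × (1 + 10/100) = 106700 Ω.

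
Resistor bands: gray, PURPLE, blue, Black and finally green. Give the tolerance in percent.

±0.5%

The last band, green, is the tolerance band.
Green corresponds to ±0.5%.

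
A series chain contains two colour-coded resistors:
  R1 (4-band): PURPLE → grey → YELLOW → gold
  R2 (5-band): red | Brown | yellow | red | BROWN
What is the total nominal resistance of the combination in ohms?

801400 Ω

R1: violet, grey → 78; yellow ×10^4 → 780000 Ω.
R2: red, brown, yellow → 214; red ×10^2 → 21400 Ω.
Series: 780000 + 21400 = 801400 Ω.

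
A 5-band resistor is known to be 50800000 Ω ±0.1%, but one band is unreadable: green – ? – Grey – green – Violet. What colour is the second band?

50800000 Ω = 508 × 10^5.
The second band gives digit 0 of the significand, and 0 is black.

black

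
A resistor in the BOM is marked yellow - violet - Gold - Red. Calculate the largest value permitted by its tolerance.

4.794 Ω

Yellow → 4 (first significant figure)
Violet → 7 (second significant figure)
Gold → ×0.1 multiplier
Red → ±2% tolerance
47 × 0.1 = 4.7 Ω
Largest = 4.7 × (1 + 2/100) = 4.794 Ω.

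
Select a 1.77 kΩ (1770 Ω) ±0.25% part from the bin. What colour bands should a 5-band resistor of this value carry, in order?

1770 Ω = 177 × 10^1.
1 → brown
7 → violet
7 → violet
Multiplier 10^1 → brown.
±0.25% tolerance → blue.

brown, violet, violet, brown, blue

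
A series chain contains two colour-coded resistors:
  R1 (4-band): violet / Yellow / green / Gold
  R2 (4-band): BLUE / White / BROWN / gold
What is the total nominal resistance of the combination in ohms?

7400690 Ω

R1: violet, yellow → 74; green ×10^5 → 7400000 Ω.
R2: blue, white → 69; brown ×10 → 690 Ω.
Series: 7400000 + 690 = 7400690 Ω.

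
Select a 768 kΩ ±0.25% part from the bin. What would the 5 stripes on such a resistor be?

768000 Ω = 768 × 10^3.
7 → violet
6 → blue
8 → grey
Multiplier 10^3 → orange.
±0.25% tolerance → blue.

violet, blue, grey, orange, blue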